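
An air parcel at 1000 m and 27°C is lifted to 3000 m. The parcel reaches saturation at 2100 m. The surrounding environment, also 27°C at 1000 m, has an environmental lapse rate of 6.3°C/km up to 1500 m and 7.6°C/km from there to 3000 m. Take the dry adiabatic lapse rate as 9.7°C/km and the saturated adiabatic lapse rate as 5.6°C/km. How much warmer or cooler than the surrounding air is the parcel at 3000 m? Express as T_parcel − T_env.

Parcel:
  From 1000 m to 2100 m (dry): cools by 9.7 × 1.1 = 10.67°C, giving 16.33°C.
  From 2100 m to 3000 m (saturated): cools by 5.6 × 0.9 = 5.04°C, giving 11.29°C.
Environment:
  From 1000 m to 1500 m (environment, lower layer): cools by 6.3 × 0.5 = 3.15°C, giving 23.85°C.
  From 1500 m to 3000 m (environment, upper layer): cools by 7.6 × 1.5 = 11.4°C, giving 12.45°C.
T_parcel − T_env = 11.29 − 12.45 = -1.16°C

-1.16°C (parcel cooler than environment)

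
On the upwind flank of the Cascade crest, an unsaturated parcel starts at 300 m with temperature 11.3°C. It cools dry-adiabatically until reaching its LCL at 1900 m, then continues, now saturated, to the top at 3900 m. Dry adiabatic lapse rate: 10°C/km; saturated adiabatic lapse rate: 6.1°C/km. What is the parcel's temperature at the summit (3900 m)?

-16.9°C

300 → 1900 m (dry, 10°C/km): ΔT = -10 × 1.6 = -16°C → T = -4.7°C
1900 → 3900 m (saturated, 6.1°C/km): ΔT = -6.1 × 2 = -12.2°C → T = -16.9°C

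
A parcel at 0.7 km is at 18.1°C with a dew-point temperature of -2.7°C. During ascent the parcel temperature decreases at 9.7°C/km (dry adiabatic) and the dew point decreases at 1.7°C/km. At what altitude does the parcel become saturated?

3.3 km

T and T_d converge at 9.7 − 1.7 = 8°C per km
Height above start = (18.1 − (-2.7)) / 8 = 2.6 km
LCL altitude = 700 m + 2600 m = 3300 m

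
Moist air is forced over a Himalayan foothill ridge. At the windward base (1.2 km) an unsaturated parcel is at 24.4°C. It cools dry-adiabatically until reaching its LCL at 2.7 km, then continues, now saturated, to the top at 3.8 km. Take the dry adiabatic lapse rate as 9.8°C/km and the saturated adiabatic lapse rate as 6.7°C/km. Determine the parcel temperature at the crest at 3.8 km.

1200–2700 m, dry: Δz = 1.5 km ⇒ ΔT = -14.7°C; T = 9.7°C
2700–3800 m, saturated: Δz = 1.1 km ⇒ ΔT = -7.37°C; T = 2.33°C

2.33°C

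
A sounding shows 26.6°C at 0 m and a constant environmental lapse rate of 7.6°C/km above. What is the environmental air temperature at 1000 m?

Environmental to 1000 m: -7.6 × 1 km = -7.6°C, so T = 19°C.

19°C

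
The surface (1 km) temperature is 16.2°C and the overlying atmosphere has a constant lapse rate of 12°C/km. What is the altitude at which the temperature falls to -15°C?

Height above start = (16.2 − (-15)) / 12 = 2.6 km
Altitude = 1000 m + 2600 m = 3600 m

3.6 km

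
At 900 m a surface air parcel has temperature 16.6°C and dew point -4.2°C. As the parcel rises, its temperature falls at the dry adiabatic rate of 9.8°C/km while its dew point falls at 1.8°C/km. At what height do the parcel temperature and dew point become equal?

T and T_d converge at 9.8 − 1.8 = 8°C per km
Height above start = (16.6 − (-4.2)) / 8 = 2.6 km
LCL altitude = 900 m + 2600 m = 3500 m

3500 m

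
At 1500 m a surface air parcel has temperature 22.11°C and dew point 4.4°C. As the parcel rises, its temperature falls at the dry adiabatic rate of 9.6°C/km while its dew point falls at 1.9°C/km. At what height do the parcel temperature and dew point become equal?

3800 m

T and T_d converge at 9.6 − 1.9 = 7.7°C per km
Height above start = (22.11 − 4.4) / 7.7 = 2.3 km
LCL altitude = 1500 m + 2300 m = 3800 m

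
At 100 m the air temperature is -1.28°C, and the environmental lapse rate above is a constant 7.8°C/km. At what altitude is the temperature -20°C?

2500 m

Height above start = (-1.28 − (-20)) / 7.8 = 2.4 km
Altitude = 100 m + 2400 m = 2500 m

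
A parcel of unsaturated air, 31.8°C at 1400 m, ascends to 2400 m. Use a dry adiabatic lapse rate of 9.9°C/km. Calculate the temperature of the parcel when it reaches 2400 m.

Dry adiabatic to 2400 m: -9.9 × 1 km = -9.9°C, so T = 21.9°C.

21.9°C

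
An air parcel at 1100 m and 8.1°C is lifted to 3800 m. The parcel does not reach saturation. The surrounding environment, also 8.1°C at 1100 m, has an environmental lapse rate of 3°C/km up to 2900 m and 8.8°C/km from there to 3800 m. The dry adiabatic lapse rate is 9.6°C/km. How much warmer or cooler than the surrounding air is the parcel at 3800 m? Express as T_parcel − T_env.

Parcel:
  1100–3800 m, dry: Δz = 2.7 km ⇒ ΔT = -25.92°C; T = -17.82°C
Environment:
  1100–2900 m, environment, lower layer: Δz = 1.8 km ⇒ ΔT = -5.4°C; T = 2.7°C
  2900–3800 m, environment, upper layer: Δz = 0.9 km ⇒ ΔT = -7.92°C; T = -5.22°C
T_parcel − T_env = -17.82 − (-5.22) = -12.6°C

-12.6°C (parcel cooler than environment)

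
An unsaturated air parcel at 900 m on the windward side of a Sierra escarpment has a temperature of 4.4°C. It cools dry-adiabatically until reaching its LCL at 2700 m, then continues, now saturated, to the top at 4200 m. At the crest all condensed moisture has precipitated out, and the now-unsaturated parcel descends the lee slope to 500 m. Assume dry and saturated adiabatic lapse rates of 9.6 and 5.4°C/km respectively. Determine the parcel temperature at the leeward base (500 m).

14.54°C

900–2700 m, dry: Δz = 1.8 km ⇒ ΔT = -17.28°C; T = -12.88°C
2700–4200 m, saturated: Δz = 1.5 km ⇒ ΔT = -8.1°C; T = -20.98°C
4200–500 m, dry descent: Δz = 3.7 km ⇒ ΔT = +35.52°C; T = 14.54°C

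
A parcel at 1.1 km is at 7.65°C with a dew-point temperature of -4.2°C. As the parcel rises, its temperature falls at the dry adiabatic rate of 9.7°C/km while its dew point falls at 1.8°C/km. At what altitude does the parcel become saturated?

2.6 km

T and T_d converge at 9.7 − 1.8 = 7.9°C per km
Height above start = (7.65 − (-4.2)) / 7.9 = 1.5 km
LCL altitude = 1100 m + 1500 m = 2600 m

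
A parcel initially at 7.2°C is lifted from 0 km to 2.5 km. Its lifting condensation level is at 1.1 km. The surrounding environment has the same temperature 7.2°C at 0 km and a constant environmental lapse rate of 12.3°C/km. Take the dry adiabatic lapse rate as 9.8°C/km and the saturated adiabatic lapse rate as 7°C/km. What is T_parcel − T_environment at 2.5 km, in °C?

Parcel:
  Dry to 1100 m: -9.8 × 1.1 km = -10.78°C, so T = -3.58°C.
  Saturated to 2500 m: -7 × 1.4 km = -9.8°C, so T = -13.38°C.
Environment:
  Environment to 2500 m: -12.3 × 2.5 km = -30.75°C, so T = -23.55°C.
T_parcel − T_env = -13.38 − (-23.55) = +10.17°C

+10.17°C (parcel warmer than environment)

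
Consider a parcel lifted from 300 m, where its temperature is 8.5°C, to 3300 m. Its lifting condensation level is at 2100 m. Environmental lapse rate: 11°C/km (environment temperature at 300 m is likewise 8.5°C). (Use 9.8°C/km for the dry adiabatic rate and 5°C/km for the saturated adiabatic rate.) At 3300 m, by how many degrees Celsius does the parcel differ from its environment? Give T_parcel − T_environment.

Parcel:
  Dry to 2100 m: -9.8 × 1.8 km = -17.64°C, so T = -9.14°C.
  Saturated to 3300 m: -5 × 1.2 km = -6°C, so T = -15.14°C.
Environment:
  Environment to 3300 m: -11 × 3 km = -33°C, so T = -24.5°C.
T_parcel − T_env = -15.14 − (-24.5) = +9.36°C

+9.36°C (parcel warmer than environment)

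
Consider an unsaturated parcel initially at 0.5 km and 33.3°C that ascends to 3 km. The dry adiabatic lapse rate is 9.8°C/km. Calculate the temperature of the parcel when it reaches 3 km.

Dry adiabatic to 3000 m: -9.8 × 2.5 km = -24.5°C, so T = 8.8°C.

8.8°C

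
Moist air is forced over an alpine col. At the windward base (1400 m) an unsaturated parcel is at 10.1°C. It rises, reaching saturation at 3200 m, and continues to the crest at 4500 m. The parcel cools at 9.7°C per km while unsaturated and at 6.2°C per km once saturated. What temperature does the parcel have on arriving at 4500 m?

Dry to 3200 m: -9.7 × 1.8 km = -17.46°C, so T = -7.36°C.
Saturated to 4500 m: -6.2 × 1.3 km = -8.06°C, so T = -15.42°C.

-15.42°C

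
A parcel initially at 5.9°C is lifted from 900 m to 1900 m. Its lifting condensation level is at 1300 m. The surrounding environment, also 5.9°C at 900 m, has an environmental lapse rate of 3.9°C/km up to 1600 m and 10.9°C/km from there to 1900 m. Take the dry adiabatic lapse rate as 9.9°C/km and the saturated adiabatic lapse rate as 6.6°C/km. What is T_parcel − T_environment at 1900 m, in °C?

-1.92°C (parcel cooler than environment)

Parcel:
  Dry to 1300 m: -9.9 × 0.4 km = -3.96°C, so T = 1.94°C.
  Saturated to 1900 m: -6.6 × 0.6 km = -3.96°C, so T = -2.02°C.
Environment:
  Environment, lower layer to 1600 m: -3.9 × 0.7 km = -2.73°C, so T = 3.17°C.
  Environment, upper layer to 1900 m: -10.9 × 0.3 km = -3.27°C, so T = -0.1°C.
T_parcel − T_env = -2.02 − (-0.1) = -1.92°C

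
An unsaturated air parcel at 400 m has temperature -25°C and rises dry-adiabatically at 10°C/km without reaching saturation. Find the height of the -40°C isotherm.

Height above start = (-25 − (-40)) / 10 = 1.5 km
Altitude = 400 m + 1500 m = 1900 m

1900 m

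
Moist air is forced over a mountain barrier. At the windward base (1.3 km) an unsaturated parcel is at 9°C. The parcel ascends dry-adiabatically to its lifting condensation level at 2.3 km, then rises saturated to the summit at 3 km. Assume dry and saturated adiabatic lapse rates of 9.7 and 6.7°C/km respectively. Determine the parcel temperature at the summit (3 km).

-5.39°C

From 1300 m to 2300 m (dry): cools by 9.7 × 1 = 9.7°C, giving -0.7°C.
From 2300 m to 3000 m (saturated): cools by 6.7 × 0.7 = 4.69°C, giving -5.39°C.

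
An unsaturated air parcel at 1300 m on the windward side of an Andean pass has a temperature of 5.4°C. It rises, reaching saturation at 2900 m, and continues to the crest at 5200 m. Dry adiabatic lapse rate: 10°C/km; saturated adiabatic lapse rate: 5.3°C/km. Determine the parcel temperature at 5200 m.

From 1300 m to 2900 m (dry): cools by 10 × 1.6 = 16°C, giving -10.6°C.
From 2900 m to 5200 m (saturated): cools by 5.3 × 2.3 = 12.19°C, giving -22.79°C.

-22.79°C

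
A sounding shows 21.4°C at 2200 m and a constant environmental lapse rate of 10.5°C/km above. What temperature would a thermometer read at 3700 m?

5.65°C

Environmental to 3700 m: -10.5 × 1.5 km = -15.75°C, so T = 5.65°C.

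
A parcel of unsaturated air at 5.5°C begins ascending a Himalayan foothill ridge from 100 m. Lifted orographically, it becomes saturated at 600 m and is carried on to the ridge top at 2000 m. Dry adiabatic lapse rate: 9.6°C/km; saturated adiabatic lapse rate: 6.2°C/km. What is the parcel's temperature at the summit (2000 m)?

-7.98°C

Dry to 600 m: -9.6 × 0.5 km = -4.8°C, so T = 0.7°C.
Saturated to 2000 m: -6.2 × 1.4 km = -8.68°C, so T = -7.98°C.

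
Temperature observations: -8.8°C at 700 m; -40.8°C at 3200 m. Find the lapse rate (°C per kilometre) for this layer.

12.8°C/km

Γ = −ΔT/Δz = (-8.8 − (-40.8)) / (3200 − 700) m
  = 32°C / 2.5 km = 12.8°C/km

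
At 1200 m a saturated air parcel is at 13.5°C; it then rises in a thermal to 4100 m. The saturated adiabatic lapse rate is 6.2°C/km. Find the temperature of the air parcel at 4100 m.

-4.48°C

From 1200 m to 4100 m (saturated adiabatic): cools by 6.2 × 2.9 = 17.98°C, giving -4.48°C.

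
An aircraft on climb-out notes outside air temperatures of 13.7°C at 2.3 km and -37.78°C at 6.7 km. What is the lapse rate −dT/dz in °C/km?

Γ = −ΔT/Δz = (13.7 − (-37.78)) / (6700 − 2300) m
  = 51.48°C / 4.4 km = 11.7°C/km

11.7°C/km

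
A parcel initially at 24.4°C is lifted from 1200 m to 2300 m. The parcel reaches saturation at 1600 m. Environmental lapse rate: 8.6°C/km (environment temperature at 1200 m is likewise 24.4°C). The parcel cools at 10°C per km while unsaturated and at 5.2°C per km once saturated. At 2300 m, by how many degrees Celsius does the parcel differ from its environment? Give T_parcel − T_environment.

+1.82°C (parcel warmer than environment)

Parcel:
  Dry to 1600 m: -10 × 0.4 km = -4°C, so T = 20.4°C.
  Saturated to 2300 m: -5.2 × 0.7 km = -3.64°C, so T = 16.76°C.
Environment:
  Environment to 2300 m: -8.6 × 1.1 km = -9.46°C, so T = 14.94°C.
T_parcel − T_env = 16.76 − 14.94 = +1.82°C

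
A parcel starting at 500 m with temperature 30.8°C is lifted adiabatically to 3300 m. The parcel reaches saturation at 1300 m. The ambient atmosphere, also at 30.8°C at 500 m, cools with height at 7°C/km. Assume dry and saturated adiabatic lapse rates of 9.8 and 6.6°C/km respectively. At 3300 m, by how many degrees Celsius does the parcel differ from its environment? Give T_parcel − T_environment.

Parcel:
  Dry to 1300 m: -9.8 × 0.8 km = -7.84°C, so T = 22.96°C.
  Saturated to 3300 m: -6.6 × 2 km = -13.2°C, so T = 9.76°C.
Environment:
  Environment to 3300 m: -7 × 2.8 km = -19.6°C, so T = 11.2°C.
T_parcel − T_env = 9.76 − 11.2 = -1.44°C

-1.44°C (parcel cooler than environment)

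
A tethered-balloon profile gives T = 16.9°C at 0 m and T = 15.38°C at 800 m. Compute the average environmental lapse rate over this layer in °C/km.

Γ = −ΔT/Δz = (16.9 − 15.38) / (800 − 0) m
  = 1.52°C / 0.8 km = 1.9°C/km

1.9°C/km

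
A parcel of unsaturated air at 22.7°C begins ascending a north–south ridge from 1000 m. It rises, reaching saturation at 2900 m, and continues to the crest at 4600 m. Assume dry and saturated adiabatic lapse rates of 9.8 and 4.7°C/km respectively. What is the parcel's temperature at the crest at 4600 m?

-3.91°C

1000–2900 m, dry: Δz = 1.9 km ⇒ ΔT = -18.62°C; T = 4.08°C
2900–4600 m, saturated: Δz = 1.7 km ⇒ ΔT = -7.99°C; T = -3.91°C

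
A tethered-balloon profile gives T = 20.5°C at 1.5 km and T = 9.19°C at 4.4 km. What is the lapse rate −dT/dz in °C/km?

Γ = −ΔT/Δz = (20.5 − 9.19) / (4400 − 1500) m
  = 11.31°C / 2.9 km = 3.9°C/km

3.9°C/km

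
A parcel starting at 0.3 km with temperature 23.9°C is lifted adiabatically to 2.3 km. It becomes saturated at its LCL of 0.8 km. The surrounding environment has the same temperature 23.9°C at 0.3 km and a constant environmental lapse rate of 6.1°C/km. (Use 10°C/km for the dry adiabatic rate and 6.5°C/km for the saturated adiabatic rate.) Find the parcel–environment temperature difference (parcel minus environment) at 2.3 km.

Parcel:
  From 300 m to 800 m (dry): cools by 10 × 0.5 = 5°C, giving 18.9°C.
  From 800 m to 2300 m (saturated): cools by 6.5 × 1.5 = 9.75°C, giving 9.15°C.
Environment:
  From 300 m to 2300 m (environment): cools by 6.1 × 2 = 12.2°C, giving 11.7°C.
T_parcel − T_env = 9.15 − 11.7 = -2.55°C

-2.55°C (parcel cooler than environment)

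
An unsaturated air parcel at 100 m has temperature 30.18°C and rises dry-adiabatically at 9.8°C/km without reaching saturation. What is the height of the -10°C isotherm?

Height above start = (30.18 − (-10)) / 9.8 = 4.1 km
Altitude = 100 m + 4100 m = 4200 m

4200 m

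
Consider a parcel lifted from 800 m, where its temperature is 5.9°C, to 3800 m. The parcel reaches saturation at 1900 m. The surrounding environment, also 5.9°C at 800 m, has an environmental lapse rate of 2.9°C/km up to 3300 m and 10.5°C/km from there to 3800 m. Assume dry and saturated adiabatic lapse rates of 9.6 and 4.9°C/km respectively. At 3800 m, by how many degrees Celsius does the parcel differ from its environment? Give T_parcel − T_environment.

Parcel:
  From 800 m to 1900 m (dry): cools by 9.6 × 1.1 = 10.56°C, giving -4.66°C.
  From 1900 m to 3800 m (saturated): cools by 4.9 × 1.9 = 9.31°C, giving -13.97°C.
Environment:
  From 800 m to 3300 m (environment, lower layer): cools by 2.9 × 2.5 = 7.25°C, giving -1.35°C.
  From 3300 m to 3800 m (environment, upper layer): cools by 10.5 × 0.5 = 5.25°C, giving -6.6°C.
T_parcel − T_env = -13.97 − (-6.6) = -7.37°C

-7.37°C (parcel cooler than environment)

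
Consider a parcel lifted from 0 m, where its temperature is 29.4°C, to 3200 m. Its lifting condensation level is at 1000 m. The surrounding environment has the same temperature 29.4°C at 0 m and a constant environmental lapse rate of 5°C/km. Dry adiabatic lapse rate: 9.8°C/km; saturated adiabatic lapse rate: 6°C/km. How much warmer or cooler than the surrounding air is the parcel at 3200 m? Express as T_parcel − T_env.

-7°C (parcel cooler than environment)

Parcel:
  Dry to 1000 m: -9.8 × 1 km = -9.8°C, so T = 19.6°C.
  Saturated to 3200 m: -6 × 2.2 km = -13.2°C, so T = 6.4°C.
Environment:
  Environment to 3200 m: -5 × 3.2 km = -16°C, so T = 13.4°C.
T_parcel − T_env = 6.4 − 13.4 = -7°C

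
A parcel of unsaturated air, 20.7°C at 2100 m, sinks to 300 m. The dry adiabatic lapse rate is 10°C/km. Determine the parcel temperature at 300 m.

2100 → 300 m (dry adiabatic, 10°C/km): ΔT = +10 × 1.8 = +18°C → T = 38.7°C

38.7°C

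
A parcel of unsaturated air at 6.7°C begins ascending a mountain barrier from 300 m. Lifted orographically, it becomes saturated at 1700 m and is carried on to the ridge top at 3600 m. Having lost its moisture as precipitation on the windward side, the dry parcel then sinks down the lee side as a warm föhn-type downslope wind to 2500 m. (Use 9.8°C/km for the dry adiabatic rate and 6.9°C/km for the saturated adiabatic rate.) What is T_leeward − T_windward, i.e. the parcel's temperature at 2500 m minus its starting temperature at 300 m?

-16.05°C

300–1700 m, dry: Δz = 1.4 km ⇒ ΔT = -13.72°C; T = -7.02°C
1700–3600 m, saturated: Δz = 1.9 km ⇒ ΔT = -13.11°C; T = -20.13°C
3600–2500 m, dry descent: Δz = 1.1 km ⇒ ΔT = +10.78°C; T = -9.35°C
Net change vs windward start: -9.35 − 6.7 = -16.05°C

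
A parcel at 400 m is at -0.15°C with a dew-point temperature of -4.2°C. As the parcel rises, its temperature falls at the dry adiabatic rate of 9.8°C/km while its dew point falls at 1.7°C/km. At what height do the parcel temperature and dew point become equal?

T and T_d converge at 9.8 − 1.7 = 8.1°C per km
Height above start = (-0.15 − (-4.2)) / 8.1 = 0.5 km
LCL altitude = 400 m + 500 m = 900 m

900 m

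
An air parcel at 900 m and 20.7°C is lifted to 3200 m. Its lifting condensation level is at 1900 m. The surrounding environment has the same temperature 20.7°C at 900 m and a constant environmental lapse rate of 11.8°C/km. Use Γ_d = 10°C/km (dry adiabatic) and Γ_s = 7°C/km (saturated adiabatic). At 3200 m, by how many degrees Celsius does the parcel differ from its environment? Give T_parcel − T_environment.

+8.04°C (parcel warmer than environment)

Parcel:
  Dry to 1900 m: -10 × 1 km = -10°C, so T = 10.7°C.
  Saturated to 3200 m: -7 × 1.3 km = -9.1°C, so T = 1.6°C.
Environment:
  Environment to 3200 m: -11.8 × 2.3 km = -27.14°C, so T = -6.44°C.
T_parcel − T_env = 1.6 − (-6.44) = +8.04°C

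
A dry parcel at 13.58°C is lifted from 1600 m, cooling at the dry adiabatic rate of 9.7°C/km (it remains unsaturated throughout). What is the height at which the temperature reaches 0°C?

3000 m

Height above start = (13.58 − 0) / 9.7 = 1.4 km
Altitude = 1600 m + 1400 m = 3000 m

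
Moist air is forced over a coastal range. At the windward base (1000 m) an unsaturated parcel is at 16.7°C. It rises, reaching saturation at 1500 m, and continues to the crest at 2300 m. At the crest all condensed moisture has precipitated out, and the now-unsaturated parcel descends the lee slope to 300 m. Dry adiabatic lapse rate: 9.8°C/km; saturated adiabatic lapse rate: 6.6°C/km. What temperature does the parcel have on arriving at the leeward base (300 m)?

1000–1500 m, dry: Δz = 0.5 km ⇒ ΔT = -4.9°C; T = 11.8°C
1500–2300 m, saturated: Δz = 0.8 km ⇒ ΔT = -5.28°C; T = 6.52°C
2300–300 m, dry descent: Δz = 2 km ⇒ ΔT = +19.6°C; T = 26.12°C

26.12°C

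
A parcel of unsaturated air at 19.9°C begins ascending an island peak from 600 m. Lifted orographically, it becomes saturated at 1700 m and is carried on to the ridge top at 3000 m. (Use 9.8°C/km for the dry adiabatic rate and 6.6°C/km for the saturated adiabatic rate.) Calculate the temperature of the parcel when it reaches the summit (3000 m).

From 600 m to 1700 m (dry): cools by 9.8 × 1.1 = 10.78°C, giving 9.12°C.
From 1700 m to 3000 m (saturated): cools by 6.6 × 1.3 = 8.58°C, giving 0.54°C.

0.54°C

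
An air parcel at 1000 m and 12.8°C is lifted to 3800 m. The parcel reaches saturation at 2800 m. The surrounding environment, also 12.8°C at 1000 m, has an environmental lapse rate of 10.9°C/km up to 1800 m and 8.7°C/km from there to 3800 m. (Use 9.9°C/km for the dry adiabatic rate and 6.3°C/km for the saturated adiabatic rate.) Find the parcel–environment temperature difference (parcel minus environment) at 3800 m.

+2°C (parcel warmer than environment)

Parcel:
  From 1000 m to 2800 m (dry): cools by 9.9 × 1.8 = 17.82°C, giving -5.02°C.
  From 2800 m to 3800 m (saturated): cools by 6.3 × 1 = 6.3°C, giving -11.32°C.
Environment:
  From 1000 m to 1800 m (environment, lower layer): cools by 10.9 × 0.8 = 8.72°C, giving 4.08°C.
  From 1800 m to 3800 m (environment, upper layer): cools by 8.7 × 2 = 17.4°C, giving -13.32°C.
T_parcel − T_env = -11.32 − (-13.32) = +2°C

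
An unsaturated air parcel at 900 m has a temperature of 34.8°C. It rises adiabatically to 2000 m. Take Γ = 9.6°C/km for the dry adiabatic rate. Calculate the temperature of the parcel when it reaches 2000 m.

900 → 2000 m (dry adiabatic, 9.6°C/km): ΔT = -9.6 × 1.1 = -10.56°C → T = 24.24°C

24.24°C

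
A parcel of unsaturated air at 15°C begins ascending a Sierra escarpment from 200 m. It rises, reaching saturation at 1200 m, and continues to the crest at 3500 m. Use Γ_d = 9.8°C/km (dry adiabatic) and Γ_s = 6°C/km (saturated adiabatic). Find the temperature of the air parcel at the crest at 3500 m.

200 → 1200 m (dry, 9.8°C/km): ΔT = -9.8 × 1 = -9.8°C → T = 5.2°C
1200 → 3500 m (saturated, 6°C/km): ΔT = -6 × 2.3 = -13.8°C → T = -8.6°C

-8.6°C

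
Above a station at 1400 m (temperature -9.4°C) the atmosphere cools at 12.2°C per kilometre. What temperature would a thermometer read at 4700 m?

Environmental to 4700 m: -12.2 × 3.3 km = -40.26°C, so T = -49.66°C.

-49.66°C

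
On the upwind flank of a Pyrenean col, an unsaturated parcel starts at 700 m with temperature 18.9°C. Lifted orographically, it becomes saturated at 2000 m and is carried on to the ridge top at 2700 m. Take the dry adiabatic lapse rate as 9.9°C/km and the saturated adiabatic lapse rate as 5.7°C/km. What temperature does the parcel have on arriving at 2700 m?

From 700 m to 2000 m (dry): cools by 9.9 × 1.3 = 12.87°C, giving 6.03°C.
From 2000 m to 2700 m (saturated): cools by 5.7 × 0.7 = 3.99°C, giving 2.04°C.

2.04°C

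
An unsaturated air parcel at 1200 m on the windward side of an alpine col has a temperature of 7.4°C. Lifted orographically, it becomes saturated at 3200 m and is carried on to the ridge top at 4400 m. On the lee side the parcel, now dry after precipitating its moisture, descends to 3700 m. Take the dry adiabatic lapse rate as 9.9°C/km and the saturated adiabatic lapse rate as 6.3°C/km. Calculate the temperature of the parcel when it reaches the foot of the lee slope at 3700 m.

-13.03°C

1200–3200 m, dry: Δz = 2 km ⇒ ΔT = -19.8°C; T = -12.4°C
3200–4400 m, saturated: Δz = 1.2 km ⇒ ΔT = -7.56°C; T = -19.96°C
4400–3700 m, dry descent: Δz = 0.7 km ⇒ ΔT = +6.93°C; T = -13.03°C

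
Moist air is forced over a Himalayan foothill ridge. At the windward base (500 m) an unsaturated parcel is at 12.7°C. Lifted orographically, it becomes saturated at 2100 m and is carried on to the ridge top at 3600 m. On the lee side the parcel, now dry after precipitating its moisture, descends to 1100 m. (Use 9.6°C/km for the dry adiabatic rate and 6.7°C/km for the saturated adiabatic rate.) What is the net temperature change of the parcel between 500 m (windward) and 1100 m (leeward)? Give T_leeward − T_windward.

-1.41°C

Dry to 2100 m: -9.6 × 1.6 km = -15.36°C, so T = -2.66°C.
Saturated to 3600 m: -6.7 × 1.5 km = -10.05°C, so T = -12.71°C.
Dry descent to 1100 m: +9.6 × 2.5 km = +24°C, so T = 11.29°C.
Net change vs windward start: 11.29 − 12.7 = -1.41°C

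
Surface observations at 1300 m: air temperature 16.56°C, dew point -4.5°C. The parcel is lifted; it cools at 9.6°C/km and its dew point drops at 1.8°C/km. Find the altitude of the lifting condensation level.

4000 m

T and T_d converge at 9.6 − 1.8 = 7.8°C per km
Height above start = (16.56 − (-4.5)) / 7.8 = 2.7 km
LCL altitude = 1300 m + 2700 m = 4000 m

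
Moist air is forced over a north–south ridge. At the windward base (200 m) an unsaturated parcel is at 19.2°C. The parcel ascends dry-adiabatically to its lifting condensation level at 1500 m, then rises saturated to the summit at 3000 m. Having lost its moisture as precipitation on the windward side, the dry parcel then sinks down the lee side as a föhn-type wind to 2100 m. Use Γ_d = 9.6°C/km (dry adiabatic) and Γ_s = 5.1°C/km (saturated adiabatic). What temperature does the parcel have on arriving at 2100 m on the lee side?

7.71°C

200–1500 m, dry: Δz = 1.3 km ⇒ ΔT = -12.48°C; T = 6.72°C
1500–3000 m, saturated: Δz = 1.5 km ⇒ ΔT = -7.65°C; T = -0.93°C
3000–2100 m, dry descent: Δz = 0.9 km ⇒ ΔT = +8.64°C; T = 7.71°C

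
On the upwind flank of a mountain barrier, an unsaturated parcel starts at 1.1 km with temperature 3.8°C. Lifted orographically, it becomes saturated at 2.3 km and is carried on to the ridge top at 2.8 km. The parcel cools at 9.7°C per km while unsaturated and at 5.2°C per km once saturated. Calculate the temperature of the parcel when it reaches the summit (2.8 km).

-10.44°C

Dry to 2300 m: -9.7 × 1.2 km = -11.64°C, so T = -7.84°C.
Saturated to 2800 m: -5.2 × 0.5 km = -2.6°C, so T = -10.44°C.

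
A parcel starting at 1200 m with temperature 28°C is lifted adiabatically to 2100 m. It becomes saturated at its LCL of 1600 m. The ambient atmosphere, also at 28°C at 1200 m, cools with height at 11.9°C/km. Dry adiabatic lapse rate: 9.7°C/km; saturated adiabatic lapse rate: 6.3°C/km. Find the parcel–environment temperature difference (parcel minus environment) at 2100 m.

Parcel:
  Dry to 1600 m: -9.7 × 0.4 km = -3.88°C, so T = 24.12°C.
  Saturated to 2100 m: -6.3 × 0.5 km = -3.15°C, so T = 20.97°C.
Environment:
  Environment to 2100 m: -11.9 × 0.9 km = -10.71°C, so T = 17.29°C.
T_parcel − T_env = 20.97 − 17.29 = +3.68°C

+3.68°C (parcel warmer than environment)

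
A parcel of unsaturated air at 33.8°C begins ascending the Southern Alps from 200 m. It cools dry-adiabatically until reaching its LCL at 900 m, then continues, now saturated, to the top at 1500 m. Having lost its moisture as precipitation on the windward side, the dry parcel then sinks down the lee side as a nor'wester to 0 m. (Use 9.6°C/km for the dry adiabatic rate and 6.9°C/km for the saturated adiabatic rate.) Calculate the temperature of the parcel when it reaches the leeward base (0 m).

37.34°C

200–900 m, dry: Δz = 0.7 km ⇒ ΔT = -6.72°C; T = 27.08°C
900–1500 m, saturated: Δz = 0.6 km ⇒ ΔT = -4.14°C; T = 22.94°C
1500–0 m, dry descent: Δz = 1.5 km ⇒ ΔT = +14.4°C; T = 37.34°C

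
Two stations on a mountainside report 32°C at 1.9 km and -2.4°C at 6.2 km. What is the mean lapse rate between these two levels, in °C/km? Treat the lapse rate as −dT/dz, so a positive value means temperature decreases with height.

Γ = −ΔT/Δz = (32 − (-2.4)) / (6200 − 1900) m
  = 34.4°C / 4.3 km = 8°C/km

8°C/km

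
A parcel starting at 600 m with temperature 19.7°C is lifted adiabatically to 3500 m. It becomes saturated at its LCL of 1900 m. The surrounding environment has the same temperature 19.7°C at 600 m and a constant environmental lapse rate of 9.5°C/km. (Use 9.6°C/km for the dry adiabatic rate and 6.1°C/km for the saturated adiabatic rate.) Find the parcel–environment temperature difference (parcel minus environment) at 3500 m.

Parcel:
  600 → 1900 m (dry, 9.6°C/km): ΔT = -9.6 × 1.3 = -12.48°C → T = 7.22°C
  1900 → 3500 m (saturated, 6.1°C/km): ΔT = -6.1 × 1.6 = -9.76°C → T = -2.54°C
Environment:
  600 → 3500 m (environment, 9.5°C/km): ΔT = -9.5 × 2.9 = -27.55°C → T = -7.85°C
T_parcel − T_env = -2.54 − (-7.85) = +5.31°C

+5.31°C (parcel warmer than environment)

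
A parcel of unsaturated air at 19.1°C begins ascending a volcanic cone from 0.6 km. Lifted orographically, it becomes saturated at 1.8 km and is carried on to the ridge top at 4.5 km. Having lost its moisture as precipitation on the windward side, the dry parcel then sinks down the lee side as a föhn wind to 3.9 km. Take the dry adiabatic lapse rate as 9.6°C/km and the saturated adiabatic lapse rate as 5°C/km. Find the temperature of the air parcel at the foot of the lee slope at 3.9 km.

600 → 1800 m (dry, 9.6°C/km): ΔT = -9.6 × 1.2 = -11.52°C → T = 7.58°C
1800 → 4500 m (saturated, 5°C/km): ΔT = -5 × 2.7 = -13.5°C → T = -5.92°C
4500 → 3900 m (dry descent, 9.6°C/km): ΔT = +9.6 × 0.6 = +5.76°C → T = -0.16°C

-0.16°C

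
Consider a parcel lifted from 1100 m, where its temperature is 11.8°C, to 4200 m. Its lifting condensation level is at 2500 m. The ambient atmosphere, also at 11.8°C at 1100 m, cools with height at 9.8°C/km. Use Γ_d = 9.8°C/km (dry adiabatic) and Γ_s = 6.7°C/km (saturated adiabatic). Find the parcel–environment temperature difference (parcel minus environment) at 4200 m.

+5.27°C (parcel warmer than environment)

Parcel:
  1100–2500 m, dry: Δz = 1.4 km ⇒ ΔT = -13.72°C; T = -1.92°C
  2500–4200 m, saturated: Δz = 1.7 km ⇒ ΔT = -11.39°C; T = -13.31°C
Environment:
  1100–4200 m, environment: Δz = 3.1 km ⇒ ΔT = -30.38°C; T = -18.58°C
T_parcel − T_env = -13.31 − (-18.58) = +5.27°C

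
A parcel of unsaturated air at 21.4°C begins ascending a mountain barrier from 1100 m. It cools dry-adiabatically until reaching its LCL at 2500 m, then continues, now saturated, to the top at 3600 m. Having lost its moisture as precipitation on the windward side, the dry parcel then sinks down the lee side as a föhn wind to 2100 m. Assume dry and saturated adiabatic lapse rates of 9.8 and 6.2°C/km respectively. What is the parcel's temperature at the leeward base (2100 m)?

1100 → 2500 m (dry, 9.8°C/km): ΔT = -9.8 × 1.4 = -13.72°C → T = 7.68°C
2500 → 3600 m (saturated, 6.2°C/km): ΔT = -6.2 × 1.1 = -6.82°C → T = 0.86°C
3600 → 2100 m (dry descent, 9.8°C/km): ΔT = +9.8 × 1.5 = +14.7°C → T = 15.56°C

15.56°C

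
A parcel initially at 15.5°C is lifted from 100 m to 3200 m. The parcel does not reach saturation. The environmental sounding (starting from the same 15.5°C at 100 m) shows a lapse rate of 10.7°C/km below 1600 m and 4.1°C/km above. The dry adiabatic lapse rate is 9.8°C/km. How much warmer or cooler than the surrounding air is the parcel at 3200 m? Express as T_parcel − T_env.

-7.77°C (parcel cooler than environment)

Parcel:
  Dry to 3200 m: -9.8 × 3.1 km = -30.38°C, so T = -14.88°C.
Environment:
  Environment, lower layer to 1600 m: -10.7 × 1.5 km = -16.05°C, so T = -0.55°C.
  Environment, upper layer to 3200 m: -4.1 × 1.6 km = -6.56°C, so T = -7.11°C.
T_parcel − T_env = -14.88 − (-7.11) = -7.77°C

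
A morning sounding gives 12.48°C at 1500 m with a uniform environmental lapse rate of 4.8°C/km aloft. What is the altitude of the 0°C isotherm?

4100 m

Height above start = (12.48 − 0) / 4.8 = 2.6 km
Altitude = 1500 m + 2600 m = 4100 m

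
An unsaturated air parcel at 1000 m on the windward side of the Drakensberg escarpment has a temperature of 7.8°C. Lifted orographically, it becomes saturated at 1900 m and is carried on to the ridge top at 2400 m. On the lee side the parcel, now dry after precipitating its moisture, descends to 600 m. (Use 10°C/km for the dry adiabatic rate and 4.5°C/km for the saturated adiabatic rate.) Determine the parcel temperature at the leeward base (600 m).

14.55°C

Dry to 1900 m: -10 × 0.9 km = -9°C, so T = -1.2°C.
Saturated to 2400 m: -4.5 × 0.5 km = -2.25°C, so T = -3.45°C.
Dry descent to 600 m: +10 × 1.8 km = +18°C, so T = 14.55°C.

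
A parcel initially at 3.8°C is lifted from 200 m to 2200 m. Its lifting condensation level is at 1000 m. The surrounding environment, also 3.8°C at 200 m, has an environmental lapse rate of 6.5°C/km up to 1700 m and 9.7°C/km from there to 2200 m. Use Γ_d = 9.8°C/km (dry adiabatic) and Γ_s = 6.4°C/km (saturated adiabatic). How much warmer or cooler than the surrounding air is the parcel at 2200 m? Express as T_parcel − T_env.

Parcel:
  200 → 1000 m (dry, 9.8°C/km): ΔT = -9.8 × 0.8 = -7.84°C → T = -4.04°C
  1000 → 2200 m (saturated, 6.4°C/km): ΔT = -6.4 × 1.2 = -7.68°C → T = -11.72°C
Environment:
  200 → 1700 m (environment, lower layer, 6.5°C/km): ΔT = -6.5 × 1.5 = -9.75°C → T = -5.95°C
  1700 → 2200 m (environment, upper layer, 9.7°C/km): ΔT = -9.7 × 0.5 = -4.85°C → T = -10.8°C
T_parcel − T_env = -11.72 − (-10.8) = -0.92°C

-0.92°C (parcel cooler than environment)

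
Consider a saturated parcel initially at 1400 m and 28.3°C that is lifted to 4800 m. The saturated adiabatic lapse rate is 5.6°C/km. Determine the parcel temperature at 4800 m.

1400 → 4800 m (saturated adiabatic, 5.6°C/km): ΔT = -5.6 × 3.4 = -19.04°C → T = 9.26°C

9.26°C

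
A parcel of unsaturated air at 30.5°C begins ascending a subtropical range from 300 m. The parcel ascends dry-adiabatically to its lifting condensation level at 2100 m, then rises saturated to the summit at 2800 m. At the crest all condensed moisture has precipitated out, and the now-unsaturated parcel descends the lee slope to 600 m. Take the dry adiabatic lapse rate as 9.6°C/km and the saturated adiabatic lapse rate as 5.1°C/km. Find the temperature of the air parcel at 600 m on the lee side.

300–2100 m, dry: Δz = 1.8 km ⇒ ΔT = -17.28°C; T = 13.22°C
2100–2800 m, saturated: Δz = 0.7 km ⇒ ΔT = -3.57°C; T = 9.65°C
2800–600 m, dry descent: Δz = 2.2 km ⇒ ΔT = +21.12°C; T = 30.77°C

30.77°C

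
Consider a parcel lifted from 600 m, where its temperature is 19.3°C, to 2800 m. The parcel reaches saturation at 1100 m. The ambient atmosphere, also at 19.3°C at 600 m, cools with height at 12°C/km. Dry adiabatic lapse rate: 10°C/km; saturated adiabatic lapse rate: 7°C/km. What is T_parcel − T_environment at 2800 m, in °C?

+9.5°C (parcel warmer than environment)

Parcel:
  Dry to 1100 m: -10 × 0.5 km = -5°C, so T = 14.3°C.
  Saturated to 2800 m: -7 × 1.7 km = -11.9°C, so T = 2.4°C.
Environment:
  Environment to 2800 m: -12 × 2.2 km = -26.4°C, so T = -7.1°C.
T_parcel − T_env = 2.4 − (-7.1) = +9.5°C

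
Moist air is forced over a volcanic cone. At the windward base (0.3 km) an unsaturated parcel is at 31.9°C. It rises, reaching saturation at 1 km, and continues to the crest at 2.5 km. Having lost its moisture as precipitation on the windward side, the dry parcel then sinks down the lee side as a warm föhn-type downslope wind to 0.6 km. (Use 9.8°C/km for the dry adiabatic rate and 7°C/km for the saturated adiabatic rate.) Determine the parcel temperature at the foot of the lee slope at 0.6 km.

33.16°C

300 → 1000 m (dry, 9.8°C/km): ΔT = -9.8 × 0.7 = -6.86°C → T = 25.04°C
1000 → 2500 m (saturated, 7°C/km): ΔT = -7 × 1.5 = -10.5°C → T = 14.54°C
2500 → 600 m (dry descent, 9.8°C/km): ΔT = +9.8 × 1.9 = +18.62°C → T = 33.16°C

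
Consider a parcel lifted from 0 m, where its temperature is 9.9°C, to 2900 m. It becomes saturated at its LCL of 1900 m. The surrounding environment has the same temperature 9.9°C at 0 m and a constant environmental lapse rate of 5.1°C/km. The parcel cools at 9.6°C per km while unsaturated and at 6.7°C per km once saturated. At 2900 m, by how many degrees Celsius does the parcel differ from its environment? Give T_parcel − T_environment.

-10.15°C (parcel cooler than environment)

Parcel:
  0 → 1900 m (dry, 9.6°C/km): ΔT = -9.6 × 1.9 = -18.24°C → T = -8.34°C
  1900 → 2900 m (saturated, 6.7°C/km): ΔT = -6.7 × 1 = -6.7°C → T = -15.04°C
Environment:
  0 → 2900 m (environment, 5.1°C/km): ΔT = -5.1 × 2.9 = -14.79°C → T = -4.89°C
T_parcel − T_env = -15.04 − (-4.89) = -10.15°C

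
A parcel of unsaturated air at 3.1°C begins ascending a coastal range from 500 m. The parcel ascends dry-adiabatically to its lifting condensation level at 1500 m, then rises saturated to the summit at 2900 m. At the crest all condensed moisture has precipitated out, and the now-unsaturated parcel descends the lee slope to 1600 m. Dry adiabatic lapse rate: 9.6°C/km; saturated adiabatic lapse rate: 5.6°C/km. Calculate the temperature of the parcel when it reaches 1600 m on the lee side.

-1.86°C

Dry to 1500 m: -9.6 × 1 km = -9.6°C, so T = -6.5°C.
Saturated to 2900 m: -5.6 × 1.4 km = -7.84°C, so T = -14.34°C.
Dry descent to 1600 m: +9.6 × 1.3 km = +12.48°C, so T = -1.86°C.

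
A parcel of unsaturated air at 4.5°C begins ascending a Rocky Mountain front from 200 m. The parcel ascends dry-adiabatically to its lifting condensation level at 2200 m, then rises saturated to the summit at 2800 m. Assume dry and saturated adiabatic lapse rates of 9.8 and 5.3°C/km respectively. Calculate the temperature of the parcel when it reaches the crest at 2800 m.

-18.28°C

Dry to 2200 m: -9.8 × 2 km = -19.6°C, so T = -15.1°C.
Saturated to 2800 m: -5.3 × 0.6 km = -3.18°C, so T = -18.28°C.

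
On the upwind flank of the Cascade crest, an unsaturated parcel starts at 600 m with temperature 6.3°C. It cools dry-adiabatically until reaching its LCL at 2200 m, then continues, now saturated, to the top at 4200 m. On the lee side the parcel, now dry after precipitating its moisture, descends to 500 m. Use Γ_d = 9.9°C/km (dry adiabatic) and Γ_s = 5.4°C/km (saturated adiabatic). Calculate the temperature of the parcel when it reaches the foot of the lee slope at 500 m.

16.29°C

Dry to 2200 m: -9.9 × 1.6 km = -15.84°C, so T = -9.54°C.
Saturated to 4200 m: -5.4 × 2 km = -10.8°C, so T = -20.34°C.
Dry descent to 500 m: +9.9 × 3.7 km = +36.63°C, so T = 16.29°C.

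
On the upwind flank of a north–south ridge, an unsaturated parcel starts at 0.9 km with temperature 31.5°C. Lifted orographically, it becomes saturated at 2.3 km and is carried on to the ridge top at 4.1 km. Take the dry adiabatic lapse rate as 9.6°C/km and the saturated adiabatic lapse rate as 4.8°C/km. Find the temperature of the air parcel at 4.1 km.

9.42°C

Dry to 2300 m: -9.6 × 1.4 km = -13.44°C, so T = 18.06°C.
Saturated to 4100 m: -4.8 × 1.8 km = -8.64°C, so T = 9.42°C.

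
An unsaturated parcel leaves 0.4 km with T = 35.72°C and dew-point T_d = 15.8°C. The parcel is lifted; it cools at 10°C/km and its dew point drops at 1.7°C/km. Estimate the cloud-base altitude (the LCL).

2.8 km

T and T_d converge at 10 − 1.7 = 8.3°C per km
Height above start = (35.72 − 15.8) / 8.3 = 2.4 km
LCL altitude = 400 m + 2400 m = 2800 m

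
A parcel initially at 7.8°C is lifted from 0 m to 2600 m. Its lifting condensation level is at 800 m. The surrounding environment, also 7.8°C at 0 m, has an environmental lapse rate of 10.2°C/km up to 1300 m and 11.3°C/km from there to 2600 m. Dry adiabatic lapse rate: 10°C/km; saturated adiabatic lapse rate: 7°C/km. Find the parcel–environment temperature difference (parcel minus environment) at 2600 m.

+7.35°C (parcel warmer than environment)

Parcel:
  0–800 m, dry: Δz = 0.8 km ⇒ ΔT = -8°C; T = -0.2°C
  800–2600 m, saturated: Δz = 1.8 km ⇒ ΔT = -12.6°C; T = -12.8°C
Environment:
  0–1300 m, environment, lower layer: Δz = 1.3 km ⇒ ΔT = -13.26°C; T = -5.46°C
  1300–2600 m, environment, upper layer: Δz = 1.3 km ⇒ ΔT = -14.69°C; T = -20.15°C
T_parcel − T_env = -12.8 − (-20.15) = +7.35°C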